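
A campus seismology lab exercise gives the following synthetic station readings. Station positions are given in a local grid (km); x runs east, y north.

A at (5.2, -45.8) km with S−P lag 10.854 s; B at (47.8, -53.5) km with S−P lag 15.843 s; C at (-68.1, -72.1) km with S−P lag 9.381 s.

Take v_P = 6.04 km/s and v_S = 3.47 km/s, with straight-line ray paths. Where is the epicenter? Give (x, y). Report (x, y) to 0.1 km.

-67.7 km east, 4.4 km north

Distance from S−P lag: d = Δt · v_P v_S / (v_P − v_S) = Δt · (6.04·3.47)/(6.04−3.47) ≈ 8.1552·Δt.
So d_A = 88.52, d_B = 129.20, d_C = 76.50 km.
Circle about each station: (x − 5.2)² + (y + 45.8)² = 88.52²; (x − 47.8)² + (y + 53.5)² = 129.20²; (x + 68.1)² + (y + 72.1)² = 76.50².
Subtracting pairs of circle equations eliminates x²+y² and gives linear equations (the radical axes):
85.2 x − 15.4 y = -5834.44
-146.6 x − 52.6 y = 9694.88
Solving the 2×2 system: x ≈ -67.7, y ≈ 4.4 km.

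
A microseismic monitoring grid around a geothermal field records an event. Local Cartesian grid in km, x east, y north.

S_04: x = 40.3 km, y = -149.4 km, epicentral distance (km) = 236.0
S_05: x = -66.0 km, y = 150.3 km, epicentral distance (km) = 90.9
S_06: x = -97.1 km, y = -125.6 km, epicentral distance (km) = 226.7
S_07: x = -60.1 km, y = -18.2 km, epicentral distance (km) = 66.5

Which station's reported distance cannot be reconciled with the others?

S_07

Solve using three stations at a time. Using S_04, S_05, S_06 (subtract circle equations pairwise → linear system) gives (x, y) ≈ (-6.0, 82.0).
Distances from that point to each station vs reported:
  S_04: calculated 236.0 vs reported 236.0 → residual 0.0 km
  S_05: calculated 90.9 vs reported 90.9 → residual 0.0 km
  S_06: calculated 226.7 vs reported 226.7 → residual 0.0 km
  S_07: calculated 113.9 vs reported 66.5 → residual 47.4 km
S_04, S_05, S_06 are mutually consistent (residuals ≈ 0); S_07 is off by 47.4 km.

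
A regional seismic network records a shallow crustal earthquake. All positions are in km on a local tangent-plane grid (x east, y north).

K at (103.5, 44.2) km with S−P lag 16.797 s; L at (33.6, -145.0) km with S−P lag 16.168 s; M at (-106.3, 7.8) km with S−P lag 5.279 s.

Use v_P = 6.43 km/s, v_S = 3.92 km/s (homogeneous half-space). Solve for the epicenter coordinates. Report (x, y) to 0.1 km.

Distance from S−P lag: d = Δt · v_P v_S / (v_P − v_S) = Δt · (6.43·3.92)/(6.43−3.92) ≈ 10.0421·Δt.
So d_K = 168.68, d_L = 162.36, d_M = 53.01 km.
Circle about each station: (x − 103.5)² + (y − 44.2)² = 168.68²; (x − 33.6)² + (y + 145.0)² = 162.36²; (x + 106.3)² + (y − 7.8)² = 53.01².
Subtracting pairs of circle equations eliminates x²+y² and gives linear equations (the radical axes):
-139.8 x − 378.4 y = 11580.24
-419.6 x − 72.8 y = 24337.52
Solving the 2×2 system: x ≈ -56.3, y ≈ -9.8 km.

-56.3 km east, -9.8 km north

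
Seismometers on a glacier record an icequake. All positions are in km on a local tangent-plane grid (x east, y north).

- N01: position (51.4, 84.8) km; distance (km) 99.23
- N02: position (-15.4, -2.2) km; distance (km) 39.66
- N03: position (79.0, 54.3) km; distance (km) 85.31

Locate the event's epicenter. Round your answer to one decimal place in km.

x ≈ 23.4 km, y ≈ -10.4 km

Circle about each station: (x − 51.4)² + (y − 84.8)² = 99.23²; (x + 15.4)² + (y + 2.2)² = 39.66²; (x − 79.0)² + (y − 54.3)² = 85.31².
Subtracting pairs of circle equations eliminates x²+y² and gives linear equations (the radical axes):
-133.6 x − 174.0 y = -1317.32
55.2 x − 61.0 y = 1925.29
Solving the 2×2 system: x ≈ 23.4, y ≈ -10.4 km.
Check against N01 (with the unrounded x, y): √((x − 51.4)²+(y − 84.8)²) = 99.23 ≈ 99.23 km. ✓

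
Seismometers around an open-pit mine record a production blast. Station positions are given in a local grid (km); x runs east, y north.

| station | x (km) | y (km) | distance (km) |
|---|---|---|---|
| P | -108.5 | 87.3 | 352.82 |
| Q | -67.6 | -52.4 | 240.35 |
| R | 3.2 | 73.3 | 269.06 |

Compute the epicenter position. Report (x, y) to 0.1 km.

151.5 km east, -151.2 km north

Circle about each station: (x + 108.5)² + (y − 87.3)² = 352.82²; (x + 67.6)² + (y + 52.4)² = 240.35²; (x − 3.2)² + (y − 73.3)² = 269.06².
Subtracting pairs of circle equations eliminates x²+y² and gives linear equations (the radical axes):
81.8 x − 279.4 y = 54635.81
223.4 x − 28.0 y = 38078.26
Solving the 2×2 system: x ≈ 151.5, y ≈ -151.2 km.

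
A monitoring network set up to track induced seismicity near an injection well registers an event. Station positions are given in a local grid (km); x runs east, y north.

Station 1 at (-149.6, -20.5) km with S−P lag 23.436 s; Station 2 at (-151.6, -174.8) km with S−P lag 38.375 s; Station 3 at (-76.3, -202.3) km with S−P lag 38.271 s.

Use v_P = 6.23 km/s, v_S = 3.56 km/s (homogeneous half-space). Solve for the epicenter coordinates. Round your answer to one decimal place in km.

Distance from S−P lag: d = Δt · v_P v_S / (v_P − v_S) = Δt · (6.23·3.56)/(6.23−3.56) ≈ 8.3067·Δt.
So d_Station 1 = 194.68, d_Station 2 = 318.77, d_Station 3 = 317.90 km.
Circle about each station: (x + 149.6)² + (y + 20.5)² = 194.68²; (x + 151.6)² + (y + 174.8)² = 318.77²; (x + 76.3)² + (y + 202.3)² = 317.90².
Subtracting the Station 1 equation from the Station 2 and Station 3 equations removes the quadratic terms:
-4.0 x − 308.6 y = -32976.82
146.6 x − 363.6 y = -39213.54
Solving the 2×2 system: x ≈ -2.4, y ≈ 106.9 km.

(-2.4, 106.9)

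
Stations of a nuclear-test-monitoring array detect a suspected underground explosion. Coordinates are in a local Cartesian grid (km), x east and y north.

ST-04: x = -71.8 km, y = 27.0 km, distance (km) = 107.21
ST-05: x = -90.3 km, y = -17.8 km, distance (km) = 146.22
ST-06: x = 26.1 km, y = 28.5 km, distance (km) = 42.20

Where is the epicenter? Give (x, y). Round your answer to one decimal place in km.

Circle about each station: (x + 71.8)² + (y − 27.0)² = 107.21²; (x + 90.3)² + (y + 17.8)² = 146.22²; (x − 26.1)² + (y − 28.5)² = 42.20².
Subtracting the ST-04 equation from the ST-05 and ST-06 equations removes the quadratic terms:
-37.0 x − 89.6 y = -7299.61
195.8 x + 3.0 y = 5322.36
Solving the 2×2 system: x ≈ 26.1, y ≈ 70.7 km.

26.1 km east, 70.7 km north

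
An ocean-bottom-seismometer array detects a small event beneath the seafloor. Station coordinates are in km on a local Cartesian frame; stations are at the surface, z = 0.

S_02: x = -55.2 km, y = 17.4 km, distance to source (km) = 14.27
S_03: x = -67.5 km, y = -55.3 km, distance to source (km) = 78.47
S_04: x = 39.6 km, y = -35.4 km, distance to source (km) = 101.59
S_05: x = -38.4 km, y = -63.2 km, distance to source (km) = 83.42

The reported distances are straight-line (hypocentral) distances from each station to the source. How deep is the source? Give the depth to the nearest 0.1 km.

depth ≈ 10.2 km

Each station gives a sphere (x−x_i)² + (y−y_i)² + z² = d_i² (stations at z=0).
Subtracting the S_02 sphere from S_03 and S_04: z² cancels, leaving linear equations in x and y:
-24.6 x − 145.4 y = -1689.37
189.6 x − 105.6 y = -10645.38
Solving: x ≈ -45.397, y ≈ 19.299 km (keep extra digits for the depth step; rounded: -45.4, 19.3).
Then from the S_02 sphere: z² = 14.27² − (x + 55.2)² − (y − 17.4)² with x = -45.397, y = 19.299, so z ≈ 10.195 ≈ 10.2 km.
Check against S_05 (with the unrounded solution): distance 83.42 ≈ 83.42 km. ✓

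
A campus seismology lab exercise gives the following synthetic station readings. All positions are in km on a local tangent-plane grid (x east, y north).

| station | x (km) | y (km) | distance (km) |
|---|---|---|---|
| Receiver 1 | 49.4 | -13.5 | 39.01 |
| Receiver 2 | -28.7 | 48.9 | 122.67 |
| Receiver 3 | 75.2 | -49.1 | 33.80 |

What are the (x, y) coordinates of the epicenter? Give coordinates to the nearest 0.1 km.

x ≈ 41.5 km, y ≈ -51.7 km

Circle about each station: (x − 49.4)² + (y + 13.5)² = 39.01²; (x + 28.7)² + (y − 48.9)² = 122.67²; (x − 75.2)² + (y + 49.1)² = 33.80².
Subtracting pairs of circle equations eliminates x²+y² and gives linear equations (the radical axes):
-156.2 x + 124.8 y = -12933.86
51.6 x − 71.2 y = 5822.58
Solving the 2×2 system: x ≈ 41.5, y ≈ -51.7 km.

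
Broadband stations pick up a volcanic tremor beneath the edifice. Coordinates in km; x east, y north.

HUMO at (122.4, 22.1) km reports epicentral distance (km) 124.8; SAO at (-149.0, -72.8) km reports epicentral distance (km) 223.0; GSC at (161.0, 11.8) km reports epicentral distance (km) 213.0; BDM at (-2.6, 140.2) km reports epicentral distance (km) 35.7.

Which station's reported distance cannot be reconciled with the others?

Solve using three stations at a time. Using SAO, GSC, BDM (subtract circle equations pairwise → linear system) gives (x, y) ≈ (-26.2, 113.4).
Distances from that point to each station vs reported:
  HUMO: calculated 174.4 vs reported 124.8 → residual 49.6 km
  SAO: calculated 223.0 vs reported 223.0 → residual 0.0 km
  GSC: calculated 213.0 vs reported 213.0 → residual 0.0 km
  BDM: calculated 35.8 vs reported 35.7 → residual 0.1 km
SAO, GSC, BDM are mutually consistent (residuals ≈ 0); HUMO is off by 49.6 km.

HUMO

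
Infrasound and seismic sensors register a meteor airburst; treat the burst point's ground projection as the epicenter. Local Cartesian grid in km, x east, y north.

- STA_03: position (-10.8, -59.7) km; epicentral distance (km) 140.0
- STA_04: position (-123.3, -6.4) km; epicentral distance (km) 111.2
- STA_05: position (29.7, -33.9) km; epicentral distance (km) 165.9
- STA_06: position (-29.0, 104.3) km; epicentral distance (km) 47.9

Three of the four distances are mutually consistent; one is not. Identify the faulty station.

STA_03

Solve using three stations at a time. Using STA_04, STA_05, STA_06 (subtract circle equations pairwise → linear system) gives (x, y) ≈ (-75.8, 94.1).
Distances from that point to each station vs reported:
  STA_03: calculated 167.0 vs reported 140.0 → residual 27.0 km
  STA_04: calculated 111.2 vs reported 111.2 → residual 0.0 km
  STA_05: calculated 165.9 vs reported 165.9 → residual 0.0 km
  STA_06: calculated 47.9 vs reported 47.9 → residual 0.0 km
STA_04, STA_05, STA_06 are mutually consistent (residuals ≈ 0); STA_03 is off by 27.0 km.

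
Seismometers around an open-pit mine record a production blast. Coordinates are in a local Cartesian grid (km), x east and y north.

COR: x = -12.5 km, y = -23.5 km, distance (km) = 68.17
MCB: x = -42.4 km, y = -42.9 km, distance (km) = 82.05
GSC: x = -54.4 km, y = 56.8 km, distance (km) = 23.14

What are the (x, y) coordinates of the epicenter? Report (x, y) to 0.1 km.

(-39.5, 39.1)

Circle about each station: (x + 12.5)² + (y + 23.5)² = 68.17²; (x + 42.4)² + (y + 42.9)² = 82.05²; (x + 54.4)² + (y − 56.8)² = 23.14².
Subtracting pairs of circle equations eliminates x²+y² and gives linear equations (the radical axes):
-59.8 x − 38.8 y = 844.62
-83.8 x + 160.6 y = 9588.79
Solving the 2×2 system: x ≈ -39.5, y ≈ 39.1 km.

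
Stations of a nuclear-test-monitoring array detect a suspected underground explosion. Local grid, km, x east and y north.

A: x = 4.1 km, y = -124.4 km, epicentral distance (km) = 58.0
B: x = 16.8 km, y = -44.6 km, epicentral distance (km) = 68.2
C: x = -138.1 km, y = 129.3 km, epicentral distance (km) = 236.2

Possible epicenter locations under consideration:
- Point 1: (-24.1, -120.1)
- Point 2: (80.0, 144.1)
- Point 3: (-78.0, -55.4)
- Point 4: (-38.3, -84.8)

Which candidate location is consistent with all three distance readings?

Point 4

For each candidate, compare |candidate − station| to the reported distance:
Point 1: residuals A 29.5, B 17.7, C 38.0 → max 38.0 km
Point 2: residuals A 221.0, B 130.8, C 17.6 → max 221.0 km
Point 3: residuals A 49.2, B 27.2, C 42.0 → max 49.2 km
Point 4: residuals A 0.0, B 0.0, C 0.0 → max 0.0 km
Only Point 4 has all residuals ≈ 0.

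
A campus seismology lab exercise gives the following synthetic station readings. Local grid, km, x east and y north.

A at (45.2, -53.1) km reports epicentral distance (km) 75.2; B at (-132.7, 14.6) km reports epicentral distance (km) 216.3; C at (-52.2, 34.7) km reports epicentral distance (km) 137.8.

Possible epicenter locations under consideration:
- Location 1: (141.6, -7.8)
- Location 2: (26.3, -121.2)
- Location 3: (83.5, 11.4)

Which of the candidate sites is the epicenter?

For each candidate, compare |candidate − station| to the reported distance:
Location 1: residuals A 31.3, B 58.9, C 60.6 → max 60.6 km
Location 2: residuals A 4.5, B 7.2, C 36.7 → max 36.7 km
Location 3: residuals A 0.2, B 0.1, C 0.1 → max 0.2 km
Only Location 3 has all residuals ≈ 0.

Location 3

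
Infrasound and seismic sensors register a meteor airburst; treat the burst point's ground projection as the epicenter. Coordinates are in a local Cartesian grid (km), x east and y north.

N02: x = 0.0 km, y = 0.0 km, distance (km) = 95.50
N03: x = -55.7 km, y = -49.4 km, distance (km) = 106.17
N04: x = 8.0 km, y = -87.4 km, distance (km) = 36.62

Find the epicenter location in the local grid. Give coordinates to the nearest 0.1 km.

x ≈ 44.5 km, y ≈ -84.5 km

Circle about each station: x² + y² = 95.50²; (x + 55.7)² + (y + 49.4)² = 106.17²; (x − 8.0)² + (y + 87.4)² = 36.62².
Subtracting the N02 equation from the N03 and N04 equations removes the quadratic terms:
-111.4 x − 98.8 y = 3391.03
16.0 x − 174.8 y = 15481.99
Solving the 2×2 system: x ≈ 44.5, y ≈ -84.5 km.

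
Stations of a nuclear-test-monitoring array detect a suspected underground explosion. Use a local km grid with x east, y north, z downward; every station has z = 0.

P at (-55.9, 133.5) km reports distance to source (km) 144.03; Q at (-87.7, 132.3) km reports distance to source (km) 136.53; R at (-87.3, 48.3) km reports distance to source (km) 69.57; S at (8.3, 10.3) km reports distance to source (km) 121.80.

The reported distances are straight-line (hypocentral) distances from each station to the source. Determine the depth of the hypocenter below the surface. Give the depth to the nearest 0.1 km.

Each station gives a sphere (x−x_i)² + (y−y_i)² + z² = d_i² (stations at z=0).
Subtracting the P sphere from Q and R: z² cancels, leaving linear equations in x and y:
-63.6 x − 2.4 y = 6351.72
-62.8 x − 170.4 y = 4911.78
Solving: x ≈ -100.175, y ≈ 8.094 km (keep extra digits for the depth step; rounded: -100.2, 8.1).
Then from the P sphere: z² = 144.03² − (x + 55.9)² − (y − 133.5)² with x = -100.175, y = 8.094, so z ≈ 55.296 ≈ 55.3 km.

depth ≈ 55.3 km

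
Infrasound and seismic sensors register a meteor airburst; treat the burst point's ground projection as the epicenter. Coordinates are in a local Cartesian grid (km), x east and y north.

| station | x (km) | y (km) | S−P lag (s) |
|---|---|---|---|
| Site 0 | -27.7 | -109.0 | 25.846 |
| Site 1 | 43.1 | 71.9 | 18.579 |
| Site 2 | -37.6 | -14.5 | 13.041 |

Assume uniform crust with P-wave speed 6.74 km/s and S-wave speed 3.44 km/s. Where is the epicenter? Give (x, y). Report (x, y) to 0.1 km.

Distance from S−P lag: d = Δt · v_P v_S / (v_P − v_S) = Δt · (6.74·3.44)/(6.74−3.44) ≈ 7.0259·Δt.
So d_Site 0 = 181.59, d_Site 1 = 130.53, d_Site 2 = 91.63 km.
Circle about each station: (x + 27.7)² + (y + 109.0)² = 181.59²; (x − 43.1)² + (y − 71.9)² = 130.53²; (x + 37.6)² + (y + 14.5)² = 91.63².
Subtracting the Site 0 equation from the Site 1 and Site 2 equations removes the quadratic terms:
141.6 x + 361.8 y = 10315.78
-19.8 x + 189.0 y = 13554.59
Solving the 2×2 system: x ≈ -87.1, y ≈ 62.6 km.

-87.1 km east, 62.6 km north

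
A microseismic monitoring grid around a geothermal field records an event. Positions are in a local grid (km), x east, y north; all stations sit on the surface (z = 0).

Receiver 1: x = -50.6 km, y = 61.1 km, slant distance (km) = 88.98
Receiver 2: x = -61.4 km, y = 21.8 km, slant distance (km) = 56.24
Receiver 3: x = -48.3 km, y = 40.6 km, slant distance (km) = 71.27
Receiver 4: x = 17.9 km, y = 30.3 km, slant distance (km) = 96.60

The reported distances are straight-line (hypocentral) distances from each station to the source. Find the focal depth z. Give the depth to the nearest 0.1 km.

depth ≈ 38.2 km

Each station gives a sphere (x−x_i)² + (y−y_i)² + z² = d_i² (stations at z=0).
Subtracting the Receiver 1 sphere from Receiver 2 and Receiver 3: z² cancels, leaving linear equations in x and y:
-21.6 x − 78.6 y = 2706.13
4.6 x − 41.0 y = 525.71
Solving: x ≈ -55.832, y ≈ -19.086 km (keep extra digits for the depth step; rounded: -55.8, -19.1).
Then from the Receiver 1 sphere: z² = 88.98² − (x + 50.6)² − (y − 61.1)² with x = -55.832, y = -19.086, so z ≈ 38.214 ≈ 38.2 km.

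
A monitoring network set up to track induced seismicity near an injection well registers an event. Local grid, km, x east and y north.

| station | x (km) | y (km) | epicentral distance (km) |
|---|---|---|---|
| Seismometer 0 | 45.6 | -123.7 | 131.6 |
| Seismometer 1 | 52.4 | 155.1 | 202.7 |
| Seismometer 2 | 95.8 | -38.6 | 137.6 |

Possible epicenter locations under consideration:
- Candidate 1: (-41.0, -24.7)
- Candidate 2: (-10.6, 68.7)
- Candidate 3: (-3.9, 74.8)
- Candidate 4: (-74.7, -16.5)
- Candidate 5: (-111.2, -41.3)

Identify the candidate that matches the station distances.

Candidate 1

For each candidate, compare |candidate − station| to the reported distance:
Candidate 1: residuals Seismometer 0 0.1, Seismometer 1 0.1, Seismometer 2 0.1 → max 0.1 km
Candidate 2: residuals Seismometer 0 68.8, Seismometer 1 95.8, Seismometer 2 13.5 → max 95.8 km
Candidate 3: residuals Seismometer 0 73.0, Seismometer 1 104.6, Seismometer 2 13.4 → max 104.6 km
Candidate 4: residuals Seismometer 0 29.5, Seismometer 1 10.8, Seismometer 2 34.3 → max 34.3 km
Candidate 5: residuals Seismometer 0 45.5, Seismometer 1 52.9, Seismometer 2 69.4 → max 69.4 km
Only Candidate 1 has all residuals ≈ 0.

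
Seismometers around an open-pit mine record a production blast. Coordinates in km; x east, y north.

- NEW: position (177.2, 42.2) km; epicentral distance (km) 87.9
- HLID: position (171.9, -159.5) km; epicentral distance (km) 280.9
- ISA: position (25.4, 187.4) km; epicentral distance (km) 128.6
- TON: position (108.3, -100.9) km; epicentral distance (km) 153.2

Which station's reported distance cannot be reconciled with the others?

Solve using three stations at a time. Using NEW, HLID, ISA (subtract circle equations pairwise → linear system) gives (x, y) ≈ (134.2, 118.9).
Distances from that point to each station vs reported:
  NEW: calculated 87.9 vs reported 87.9 → residual 0.0 km
  HLID: calculated 280.9 vs reported 280.9 → residual 0.0 km
  ISA: calculated 128.6 vs reported 128.6 → residual 0.0 km
  TON: calculated 221.3 vs reported 153.2 → residual 68.1 km
NEW, HLID, ISA are mutually consistent (residuals ≈ 0); TON is off by 68.1 km.

TON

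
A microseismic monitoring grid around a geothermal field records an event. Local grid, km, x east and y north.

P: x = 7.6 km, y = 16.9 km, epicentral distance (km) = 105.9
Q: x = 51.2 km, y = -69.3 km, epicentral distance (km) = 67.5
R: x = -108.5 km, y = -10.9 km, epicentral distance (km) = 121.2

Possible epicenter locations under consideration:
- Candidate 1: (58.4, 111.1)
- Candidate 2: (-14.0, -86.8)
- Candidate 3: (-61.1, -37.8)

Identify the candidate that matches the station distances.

Candidate 2

For each candidate, compare |candidate − station| to the reported distance:
Candidate 1: residuals P 1.1, Q 113.0, R 85.5 → max 113.0 km
Candidate 2: residuals P 0.0, Q 0.0, R 0.0 → max 0.0 km
Candidate 3: residuals P 18.1, Q 49.1, R 66.7 → max 66.7 km
Only Candidate 2 has all residuals ≈ 0.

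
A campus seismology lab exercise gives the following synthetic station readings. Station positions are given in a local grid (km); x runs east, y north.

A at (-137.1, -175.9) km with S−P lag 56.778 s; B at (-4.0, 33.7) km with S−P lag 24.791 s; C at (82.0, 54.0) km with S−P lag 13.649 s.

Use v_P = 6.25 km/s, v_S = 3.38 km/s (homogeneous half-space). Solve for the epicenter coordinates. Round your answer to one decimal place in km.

Distance from S−P lag: d = Δt · v_P v_S / (v_P − v_S) = Δt · (6.25·3.38)/(6.25−3.38) ≈ 7.3606·Δt.
So d_A = 417.92, d_B = 182.48, d_C = 100.47 km.
Circle about each station: (x + 137.1)² + (y + 175.9)² = 417.92²; (x + 4.0)² + (y − 33.7)² = 182.48²; (x − 82.0)² + (y − 54.0)² = 100.47².
Subtracting the A equation from the B and C equations removes the quadratic terms:
266.2 x + 419.2 y = 92772.65
438.2 x + 459.8 y = 124465.69
Solving the 2×2 system: x ≈ 155.3, y ≈ 122.7 km.

155.3 km east, 122.7 km north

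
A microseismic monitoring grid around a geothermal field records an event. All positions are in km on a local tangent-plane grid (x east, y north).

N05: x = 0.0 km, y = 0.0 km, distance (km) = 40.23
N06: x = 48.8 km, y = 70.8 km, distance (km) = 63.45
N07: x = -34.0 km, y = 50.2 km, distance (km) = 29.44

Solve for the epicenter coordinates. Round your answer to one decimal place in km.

(-6.5, 39.7)

Circle about each station: x² + y² = 40.23²; (x − 48.8)² + (y − 70.8)² = 63.45²; (x + 34.0)² + (y − 50.2)² = 29.44².
Subtracting pairs of circle equations eliminates x²+y² and gives linear equations (the radical axes):
97.6 x + 141.6 y = 4986.63
-68.0 x + 100.4 y = 4427.78
Solving the 2×2 system: x ≈ -6.5, y ≈ 39.7 km.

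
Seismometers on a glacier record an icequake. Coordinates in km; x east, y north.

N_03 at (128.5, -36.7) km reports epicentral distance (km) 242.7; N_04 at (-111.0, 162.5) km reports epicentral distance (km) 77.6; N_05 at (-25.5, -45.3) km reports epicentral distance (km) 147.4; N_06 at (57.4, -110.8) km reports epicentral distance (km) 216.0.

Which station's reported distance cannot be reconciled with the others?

Solve using three stations at a time. Using N_03, N_04, N_05 (subtract circle equations pairwise → linear system) gives (x, y) ≈ (-76.7, 92.9).
Distances from that point to each station vs reported:
  N_03: calculated 242.7 vs reported 242.7 → residual 0.0 km
  N_04: calculated 77.6 vs reported 77.6 → residual 0.0 km
  N_05: calculated 147.4 vs reported 147.4 → residual 0.0 km
  N_06: calculated 243.9 vs reported 216.0 → residual 27.9 km
N_03, N_04, N_05 are mutually consistent (residuals ≈ 0); N_06 is off by 27.9 km.

N_06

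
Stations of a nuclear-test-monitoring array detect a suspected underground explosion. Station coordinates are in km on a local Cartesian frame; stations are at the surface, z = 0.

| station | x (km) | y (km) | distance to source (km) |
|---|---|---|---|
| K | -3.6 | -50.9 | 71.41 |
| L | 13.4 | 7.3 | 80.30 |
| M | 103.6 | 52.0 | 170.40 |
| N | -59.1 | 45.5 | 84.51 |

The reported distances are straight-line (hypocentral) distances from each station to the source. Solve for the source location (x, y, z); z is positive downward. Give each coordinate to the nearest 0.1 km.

Each station gives a sphere (x−x_i)² + (y−y_i)² + z² = d_i² (stations at z=0).
Subtracting the K sphere from L and M: z² cancels, leaving linear equations in x and y:
34.0 x + 116.4 y = -3719.62
214.4 x + 205.8 y = -13103.58
Solving: x ≈ -42.305, y ≈ -19.598 km (keep extra digits for the depth step; rounded: -42.3, -19.6).
Then from the K sphere: z² = 71.41² − (x + 3.6)² − (y + 50.9)² with x = -42.305, y = -19.598, so z ≈ 51.201 ≈ 51.2 km.

x ≈ -42.3 km, y ≈ -19.6 km, depth ≈ 51.2 km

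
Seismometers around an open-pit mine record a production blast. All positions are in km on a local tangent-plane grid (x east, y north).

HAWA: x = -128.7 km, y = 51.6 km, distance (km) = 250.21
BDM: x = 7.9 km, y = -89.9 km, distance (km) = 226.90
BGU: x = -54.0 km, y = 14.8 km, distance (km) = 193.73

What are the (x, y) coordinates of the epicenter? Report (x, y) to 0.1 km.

Circle about each station: (x + 128.7)² + (y − 51.6)² = 250.21²; (x − 7.9)² + (y + 89.9)² = 226.90²; (x + 54.0)² + (y − 14.8)² = 193.73².
Subtracting the HAWA equation from the BDM and BGU equations removes the quadratic terms:
273.2 x − 283.0 y = 39.60
149.4 x − 73.6 y = 8982.52
Solving the 2×2 system: x ≈ 114.5, y ≈ 110.4 km.

x ≈ 114.5 km, y ≈ 110.4 km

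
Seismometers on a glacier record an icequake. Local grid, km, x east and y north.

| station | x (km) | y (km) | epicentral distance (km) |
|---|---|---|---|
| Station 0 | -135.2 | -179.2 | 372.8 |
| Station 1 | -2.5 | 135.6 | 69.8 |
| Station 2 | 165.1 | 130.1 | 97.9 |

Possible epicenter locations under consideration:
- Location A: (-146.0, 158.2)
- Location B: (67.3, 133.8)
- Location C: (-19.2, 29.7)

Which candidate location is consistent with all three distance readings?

For each candidate, compare |candidate − station| to the reported distance:
Location A: residuals Station 0 35.2, Station 1 75.5, Station 2 214.5 → max 214.5 km
Location B: residuals Station 0 0.0, Station 1 0.0, Station 2 0.0 → max 0.0 km
Location C: residuals Station 0 133.9, Station 1 37.4, Station 2 112.0 → max 133.9 km
Only Location B has all residuals ≈ 0.

Location B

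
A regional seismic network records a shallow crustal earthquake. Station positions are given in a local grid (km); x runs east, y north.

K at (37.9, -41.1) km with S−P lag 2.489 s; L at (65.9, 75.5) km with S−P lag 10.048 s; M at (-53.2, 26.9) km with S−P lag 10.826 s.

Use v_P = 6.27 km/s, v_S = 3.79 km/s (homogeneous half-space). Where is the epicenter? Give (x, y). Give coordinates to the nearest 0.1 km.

40.6 km east, -17.4 km north

Distance from S−P lag: d = Δt · v_P v_S / (v_P − v_S) = Δt · (6.27·3.79)/(6.27−3.79) ≈ 9.5820·Δt.
So d_K = 23.85, d_L = 96.28, d_M = 103.73 km.
Circle about each station: (x − 37.9)² + (y + 41.1)² = 23.85²; (x − 65.9)² + (y − 75.5)² = 96.28²; (x + 53.2)² + (y − 26.9)² = 103.73².
Subtracting pairs of circle equations eliminates x²+y² and gives linear equations (the radical axes):
56.0 x + 233.2 y = -1783.58
-182.2 x + 136.0 y = -9762.86
Solving the 2×2 system: x ≈ 40.6, y ≈ -17.4 km.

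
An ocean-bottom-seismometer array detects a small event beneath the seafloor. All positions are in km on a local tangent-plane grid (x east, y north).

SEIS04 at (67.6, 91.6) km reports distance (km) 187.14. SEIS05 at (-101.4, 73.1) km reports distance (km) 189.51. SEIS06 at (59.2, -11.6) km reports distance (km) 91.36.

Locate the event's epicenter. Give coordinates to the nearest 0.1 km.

x ≈ 4.0 km, y ≈ -84.4 km

Circle about each station: (x − 67.6)² + (y − 91.6)² = 187.14²; (x + 101.4)² + (y − 73.1)² = 189.51²; (x − 59.2)² + (y + 11.6)² = 91.36².
Subtracting the SEIS04 equation from the SEIS05 and SEIS06 equations removes the quadratic terms:
-338.0 x − 37.0 y = 1772.59
-16.8 x − 206.4 y = 17353.61
Solving the 2×2 system: x ≈ 4.0, y ≈ -84.4 km.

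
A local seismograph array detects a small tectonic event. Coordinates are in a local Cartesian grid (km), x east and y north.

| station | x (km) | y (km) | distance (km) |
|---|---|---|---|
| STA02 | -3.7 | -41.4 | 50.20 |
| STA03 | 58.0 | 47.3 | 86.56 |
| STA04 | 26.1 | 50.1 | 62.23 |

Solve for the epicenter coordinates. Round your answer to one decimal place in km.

Circle about each station: (x + 3.7)² + (y + 41.4)² = 50.20²; (x − 58.0)² + (y − 47.3)² = 86.56²; (x − 26.1)² + (y − 50.1)² = 62.23².
Subtracting the STA02 equation from the STA03 and STA04 equations removes the quadratic terms:
123.4 x + 177.4 y = -1098.95
59.6 x + 183.0 y = 111.04
Solving the 2×2 system: x ≈ -18.4, y ≈ 6.6 km.

(-18.4, 6.6)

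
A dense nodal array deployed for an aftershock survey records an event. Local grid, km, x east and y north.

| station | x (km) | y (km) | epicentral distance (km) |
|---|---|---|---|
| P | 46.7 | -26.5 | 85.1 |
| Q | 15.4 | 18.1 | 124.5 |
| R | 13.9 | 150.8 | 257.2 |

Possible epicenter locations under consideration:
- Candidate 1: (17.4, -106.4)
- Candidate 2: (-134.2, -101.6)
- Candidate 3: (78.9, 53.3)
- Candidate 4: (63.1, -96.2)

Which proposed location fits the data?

For each candidate, compare |candidate − station| to the reported distance:
Candidate 1: residuals P 0.0, Q 0.0, R 0.0 → max 0.0 km
Candidate 2: residuals P 110.8, Q 67.1, R 35.4 → max 110.8 km
Candidate 3: residuals P 1.0, Q 51.9, R 140.0 → max 140.0 km
Candidate 4: residuals P 13.5, Q 0.6, R 5.3 → max 13.5 km
Only Candidate 1 has all residuals ≈ 0.

Candidate 1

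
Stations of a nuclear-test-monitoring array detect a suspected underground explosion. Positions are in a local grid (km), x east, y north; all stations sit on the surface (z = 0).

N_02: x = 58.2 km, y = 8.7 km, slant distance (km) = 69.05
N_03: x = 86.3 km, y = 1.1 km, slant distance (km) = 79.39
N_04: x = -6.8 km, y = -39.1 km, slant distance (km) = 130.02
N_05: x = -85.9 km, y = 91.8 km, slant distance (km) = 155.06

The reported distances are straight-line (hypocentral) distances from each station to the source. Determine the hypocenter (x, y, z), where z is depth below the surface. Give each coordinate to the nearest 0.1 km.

(60.9, 63.9, 41.4)

Each station gives a sphere (x−x_i)² + (y−y_i)² + z² = d_i² (stations at z=0).
Subtracting the N_02 sphere from N_03 and N_04: z² cancels, leaving linear equations in x and y:
56.2 x − 15.2 y = 2451.10
-130.0 x − 95.6 y = -14025.18
Solving: x ≈ 60.896, y ≈ 63.898 km (keep extra digits for the depth step; rounded: 60.9, 63.9).
Then from the N_02 sphere: z² = 69.05² − (x − 58.2)² − (y − 8.7)² with x = 60.896, y = 63.898, so z ≈ 41.398 ≈ 41.4 km.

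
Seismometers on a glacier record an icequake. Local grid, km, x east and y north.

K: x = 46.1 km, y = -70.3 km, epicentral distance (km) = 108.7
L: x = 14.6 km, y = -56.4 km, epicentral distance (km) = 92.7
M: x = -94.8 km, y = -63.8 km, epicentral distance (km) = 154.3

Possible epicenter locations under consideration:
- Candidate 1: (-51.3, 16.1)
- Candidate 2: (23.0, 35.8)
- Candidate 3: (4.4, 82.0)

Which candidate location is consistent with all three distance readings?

Candidate 2

For each candidate, compare |candidate − station| to the reported distance:
Candidate 1: residuals K 21.5, L 5.3, M 63.3 → max 63.3 km
Candidate 2: residuals K 0.1, L 0.1, M 0.0 → max 0.1 km
Candidate 3: residuals K 49.2, L 46.1, M 22.0 → max 49.2 km
Only Candidate 2 has all residuals ≈ 0.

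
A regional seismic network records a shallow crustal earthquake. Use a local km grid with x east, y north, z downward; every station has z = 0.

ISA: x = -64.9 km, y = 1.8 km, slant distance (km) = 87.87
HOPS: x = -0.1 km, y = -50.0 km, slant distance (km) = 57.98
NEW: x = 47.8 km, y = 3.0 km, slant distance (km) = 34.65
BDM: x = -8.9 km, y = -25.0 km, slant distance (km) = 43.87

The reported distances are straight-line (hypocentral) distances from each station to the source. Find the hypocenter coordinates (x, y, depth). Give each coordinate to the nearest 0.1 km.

x ≈ 20.4 km, y ≈ 0.0 km, depth ≈ 21.0 km

Each station gives a sphere (x−x_i)² + (y−y_i)² + z² = d_i² (stations at z=0).
Subtracting the ISA sphere from HOPS and NEW: z² cancels, leaving linear equations in x and y:
129.6 x − 103.6 y = 2644.22
225.4 x + 2.4 y = 4599.10
Solving: x ≈ 20.404, y ≈ 0.002 km (keep extra digits for the depth step; rounded: 20.4, 0.0).
Then from the ISA sphere: z² = 87.87² − (x + 64.9)² − (y − 1.8)² with x = 20.404, y = 0.002, so z ≈ 21.003 ≈ 21.0 km.
Check against BDM (with the unrounded solution): distance 43.87 ≈ 43.87 km. ✓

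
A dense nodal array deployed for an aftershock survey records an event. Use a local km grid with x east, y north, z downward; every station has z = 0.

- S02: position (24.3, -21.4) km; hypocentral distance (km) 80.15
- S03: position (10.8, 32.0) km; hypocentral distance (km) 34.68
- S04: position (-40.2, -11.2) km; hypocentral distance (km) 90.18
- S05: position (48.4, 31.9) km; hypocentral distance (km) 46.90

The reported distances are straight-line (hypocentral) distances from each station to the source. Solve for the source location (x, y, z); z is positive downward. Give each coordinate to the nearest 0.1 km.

Each station gives a sphere (x−x_i)² + (y−y_i)² + z² = d_i² (stations at z=0).
Subtracting the S02 sphere from S03 and S04: z² cancels, leaving linear equations in x and y:
-27.0 x + 106.8 y = 5313.51
-129.0 x + 20.4 y = -1015.38
Solving: x ≈ 16.394, y ≈ 53.897 km (keep extra digits for the depth step; rounded: 16.4, 53.9).
Then from the S02 sphere: z² = 80.15² − (x − 24.3)² − (y + 21.4)² with x = 16.394, y = 53.897, so z ≈ 26.304 ≈ 26.3 km.

x ≈ 16.4 km, y ≈ 53.9 km, depth ≈ 26.3 km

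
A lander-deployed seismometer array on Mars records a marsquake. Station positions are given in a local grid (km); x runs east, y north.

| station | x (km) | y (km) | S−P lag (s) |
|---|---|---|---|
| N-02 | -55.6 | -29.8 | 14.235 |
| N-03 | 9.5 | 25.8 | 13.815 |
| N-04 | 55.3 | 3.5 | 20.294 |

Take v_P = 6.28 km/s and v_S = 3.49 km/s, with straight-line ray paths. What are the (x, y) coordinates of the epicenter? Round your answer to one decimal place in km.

x ≈ -85.7 km, y ≈ 77.9 km

Distance from S−P lag: d = Δt · v_P v_S / (v_P − v_S) = Δt · (6.28·3.49)/(6.28−3.49) ≈ 7.8556·Δt.
So d_N-02 = 111.82, d_N-03 = 108.53, d_N-04 = 159.42 km.
Circle about each station: (x + 55.6)² + (y + 29.8)² = 111.82²; (x − 9.5)² + (y − 25.8)² = 108.53²; (x − 55.3)² + (y − 3.5)² = 159.42².
Subtracting pairs of circle equations eliminates x²+y² and gives linear equations (the radical axes):
130.2 x + 111.2 y = -2498.56
221.8 x + 66.6 y = -13820.08
Solving the 2×2 system: x ≈ -85.7, y ≈ 77.9 km.
Check against N-02 (with the unrounded x, y): √((x + 55.6)²+(y + 29.8)²) = 111.78 ≈ 111.82 km. ✓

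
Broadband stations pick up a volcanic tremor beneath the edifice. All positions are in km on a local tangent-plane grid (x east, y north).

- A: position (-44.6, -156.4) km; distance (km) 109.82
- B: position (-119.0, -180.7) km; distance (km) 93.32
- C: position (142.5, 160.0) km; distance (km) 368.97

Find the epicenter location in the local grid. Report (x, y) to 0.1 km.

x ≈ -130.6 km, y ≈ -88.1 km

Circle about each station: (x + 44.6)² + (y + 156.4)² = 109.82²; (x + 119.0)² + (y + 180.7)² = 93.32²; (x − 142.5)² + (y − 160.0)² = 368.97².
Subtracting the A equation from the B and C equations removes the quadratic terms:
-148.8 x − 48.6 y = 23715.18
374.2 x + 632.8 y = -104622.30
Solving the 2×2 system: x ≈ -130.6, y ≈ -88.1 km.
Check against A (with the unrounded x, y): √((x + 44.6)²+(y + 156.4)²) = 109.82 ≈ 109.82 km. ✓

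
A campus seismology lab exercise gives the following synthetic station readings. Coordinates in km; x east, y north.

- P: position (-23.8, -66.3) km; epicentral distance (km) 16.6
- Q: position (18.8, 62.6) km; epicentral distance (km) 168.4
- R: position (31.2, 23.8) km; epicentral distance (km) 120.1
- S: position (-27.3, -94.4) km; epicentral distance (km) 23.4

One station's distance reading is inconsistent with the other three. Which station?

Q

Solve using three stations at a time. Using P, R, S (subtract circle equations pairwise → linear system) gives (x, y) ≈ (-38.7, -73.9).
Distances from that point to each station vs reported:
  P: calculated 16.7 vs reported 16.6 → residual 0.1 km
  Q: calculated 148.1 vs reported 168.4 → residual 20.3 km
  R: calculated 120.1 vs reported 120.1 → residual 0.0 km
  S: calculated 23.5 vs reported 23.4 → residual 0.1 km
P, R, S are mutually consistent (residuals ≈ 0); Q is off by 20.3 km.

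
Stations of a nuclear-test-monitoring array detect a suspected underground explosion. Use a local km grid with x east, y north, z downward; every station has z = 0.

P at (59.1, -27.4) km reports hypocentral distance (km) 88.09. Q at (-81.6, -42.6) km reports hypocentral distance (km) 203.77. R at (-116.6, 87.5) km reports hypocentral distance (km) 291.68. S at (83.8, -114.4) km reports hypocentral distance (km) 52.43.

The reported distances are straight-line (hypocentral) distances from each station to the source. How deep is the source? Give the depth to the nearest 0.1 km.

Each station gives a sphere (x−x_i)² + (y−y_i)² + z² = d_i² (stations at z=0).
Subtracting the P sphere from Q and R: z² cancels, leaving linear equations in x and y:
-281.4 x − 30.4 y = -29532.61
-351.4 x + 229.8 y = -60309.13
Solving: x ≈ 114.402, y ≈ -87.503 km (keep extra digits for the depth step; rounded: 114.4, -87.5).
Then from the P sphere: z² = 88.09² − (x − 59.1)² − (y + 27.4)² with x = 114.402, y = -87.503, so z ≈ 33.003 ≈ 33.0 km.

33.0 km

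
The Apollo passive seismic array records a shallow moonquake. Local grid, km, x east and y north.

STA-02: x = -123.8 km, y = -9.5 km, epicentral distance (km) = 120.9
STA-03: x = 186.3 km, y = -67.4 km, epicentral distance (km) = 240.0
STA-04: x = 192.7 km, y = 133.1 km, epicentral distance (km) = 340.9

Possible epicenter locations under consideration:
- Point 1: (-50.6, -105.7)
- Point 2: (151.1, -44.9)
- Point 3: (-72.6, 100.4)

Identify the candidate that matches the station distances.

Point 1

For each candidate, compare |candidate − station| to the reported distance:
Point 1: residuals STA-02 0.0, STA-03 0.0, STA-04 0.0 → max 0.0 km
Point 2: residuals STA-02 156.3, STA-03 198.2, STA-04 158.1 → max 198.2 km
Point 3: residuals STA-02 0.3, STA-03 68.5, STA-04 73.6 → max 73.6 km
Only Point 1 has all residuals ≈ 0.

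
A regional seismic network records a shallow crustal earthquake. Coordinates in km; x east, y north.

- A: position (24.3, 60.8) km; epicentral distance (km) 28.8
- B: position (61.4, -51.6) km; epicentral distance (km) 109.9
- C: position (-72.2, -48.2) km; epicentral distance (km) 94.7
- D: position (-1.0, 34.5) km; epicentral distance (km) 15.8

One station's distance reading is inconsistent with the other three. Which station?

Solve using three stations at a time. Using B, C, D (subtract circle equations pairwise → linear system) gives (x, y) ≈ (-15.1, 27.3).
Distances from that point to each station vs reported:
  A: calculated 51.7 vs reported 28.8 → residual 22.9 km
  B: calculated 109.9 vs reported 109.9 → residual 0.0 km
  C: calculated 94.7 vs reported 94.7 → residual 0.0 km
  D: calculated 15.8 vs reported 15.8 → residual 0.0 km
B, C, D are mutually consistent (residuals ≈ 0); A is off by 22.9 km.

A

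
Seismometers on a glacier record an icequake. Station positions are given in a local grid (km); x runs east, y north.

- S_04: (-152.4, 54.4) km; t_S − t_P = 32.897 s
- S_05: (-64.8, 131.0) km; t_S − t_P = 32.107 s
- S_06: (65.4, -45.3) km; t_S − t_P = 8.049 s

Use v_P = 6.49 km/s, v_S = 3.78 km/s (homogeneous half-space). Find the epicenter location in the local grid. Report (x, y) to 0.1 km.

(94.5, -112.1)

Distance from S−P lag: d = Δt · v_P v_S / (v_P − v_S) = Δt · (6.49·3.78)/(6.49−3.78) ≈ 9.0525·Δt.
So d_S_04 = 297.80, d_S_05 = 290.65, d_S_06 = 72.86 km.
Circle about each station: (x + 152.4)² + (y − 54.4)² = 297.80²; (x + 64.8)² + (y − 131.0)² = 290.65²; (x − 65.4)² + (y + 45.3)² = 72.86².
Subtracting pairs of circle equations eliminates x²+y² and gives linear equations (the radical axes):
175.2 x + 153.2 y = -617.66
435.6 x − 199.4 y = 63520.39
Solving the 2×2 system: x ≈ 94.5, y ≈ -112.1 km.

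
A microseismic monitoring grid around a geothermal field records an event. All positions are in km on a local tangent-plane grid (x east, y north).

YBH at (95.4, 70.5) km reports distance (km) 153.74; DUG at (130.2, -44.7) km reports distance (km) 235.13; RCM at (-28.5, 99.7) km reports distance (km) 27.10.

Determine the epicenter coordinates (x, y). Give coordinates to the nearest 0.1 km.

Circle about each station: (x − 95.4)² + (y − 70.5)² = 153.74²; (x − 130.2)² + (y + 44.7)² = 235.13²; (x + 28.5)² + (y − 99.7)² = 27.10².
Subtracting the YBH equation from the DUG and RCM equations removes the quadratic terms:
69.6 x − 230.4 y = -26771.41
-247.8 x + 58.4 y = 19582.51
Solving the 2×2 system: x ≈ -55.6, y ≈ 99.4 km.

(-55.6, 99.4)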